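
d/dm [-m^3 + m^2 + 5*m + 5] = -3*m^2 + 2*m + 5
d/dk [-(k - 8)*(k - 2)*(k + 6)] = -3*k^2 + 8*k + 44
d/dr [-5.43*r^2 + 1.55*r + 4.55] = 1.55 - 10.86*r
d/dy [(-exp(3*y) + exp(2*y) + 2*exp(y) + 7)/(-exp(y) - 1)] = (2*exp(3*y) + 2*exp(2*y) - 2*exp(y) + 5)*exp(y)/(exp(2*y) + 2*exp(y) + 1)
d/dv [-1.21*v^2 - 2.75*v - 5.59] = -2.42*v - 2.75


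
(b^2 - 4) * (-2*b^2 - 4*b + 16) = -2*b^4 - 4*b^3 + 24*b^2 + 16*b - 64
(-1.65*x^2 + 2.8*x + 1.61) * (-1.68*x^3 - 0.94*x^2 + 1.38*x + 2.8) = 2.772*x^5 - 3.153*x^4 - 7.6138*x^3 - 2.2694*x^2 + 10.0618*x + 4.508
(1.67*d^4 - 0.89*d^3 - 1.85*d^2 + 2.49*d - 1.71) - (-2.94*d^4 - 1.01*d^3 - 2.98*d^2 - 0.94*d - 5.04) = 4.61*d^4 + 0.12*d^3 + 1.13*d^2 + 3.43*d + 3.33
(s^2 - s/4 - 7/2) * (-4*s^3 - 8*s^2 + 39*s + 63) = -4*s^5 - 7*s^4 + 55*s^3 + 325*s^2/4 - 609*s/4 - 441/2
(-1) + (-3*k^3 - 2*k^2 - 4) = -3*k^3 - 2*k^2 - 5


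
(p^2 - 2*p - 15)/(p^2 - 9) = (p - 5)/(p - 3)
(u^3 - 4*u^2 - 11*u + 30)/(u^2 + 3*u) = u - 7 + 10/u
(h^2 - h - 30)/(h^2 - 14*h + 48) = (h + 5)/(h - 8)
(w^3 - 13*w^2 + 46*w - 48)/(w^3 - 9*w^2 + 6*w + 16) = (w - 3)/(w + 1)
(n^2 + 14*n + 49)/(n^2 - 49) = (n + 7)/(n - 7)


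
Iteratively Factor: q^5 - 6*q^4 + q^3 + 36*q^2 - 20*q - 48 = (q - 4)*(q^4 - 2*q^3 - 7*q^2 + 8*q + 12) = (q - 4)*(q - 3)*(q^3 + q^2 - 4*q - 4) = (q - 4)*(q - 3)*(q + 2)*(q^2 - q - 2) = (q - 4)*(q - 3)*(q + 1)*(q + 2)*(q - 2)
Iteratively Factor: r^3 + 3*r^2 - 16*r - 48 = (r + 4)*(r^2 - r - 12) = (r + 3)*(r + 4)*(r - 4)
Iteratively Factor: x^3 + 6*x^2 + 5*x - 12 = (x - 1)*(x^2 + 7*x + 12) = (x - 1)*(x + 4)*(x + 3)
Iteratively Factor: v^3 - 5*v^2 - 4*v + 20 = (v + 2)*(v^2 - 7*v + 10) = (v - 2)*(v + 2)*(v - 5)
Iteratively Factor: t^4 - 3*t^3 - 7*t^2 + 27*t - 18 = (t + 3)*(t^3 - 6*t^2 + 11*t - 6) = (t - 1)*(t + 3)*(t^2 - 5*t + 6) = (t - 3)*(t - 1)*(t + 3)*(t - 2)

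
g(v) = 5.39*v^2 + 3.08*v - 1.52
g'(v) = 10.78*v + 3.08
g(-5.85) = 164.92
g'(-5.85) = -59.98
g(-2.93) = 35.73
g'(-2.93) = -28.51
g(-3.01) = 38.04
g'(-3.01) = -29.37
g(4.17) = 105.05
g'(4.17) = 48.03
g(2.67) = 45.13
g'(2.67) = 31.86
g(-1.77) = 9.91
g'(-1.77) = -16.00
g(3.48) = 74.47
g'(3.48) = 40.59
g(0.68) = 3.07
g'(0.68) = 10.41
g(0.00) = -1.52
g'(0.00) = 3.08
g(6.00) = 211.00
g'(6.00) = 67.76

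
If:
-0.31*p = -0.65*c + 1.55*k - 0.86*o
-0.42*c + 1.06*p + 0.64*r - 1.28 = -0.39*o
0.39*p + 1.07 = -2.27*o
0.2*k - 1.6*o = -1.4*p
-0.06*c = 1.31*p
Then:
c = -71.16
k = -31.06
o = -1.03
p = 3.26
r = -49.47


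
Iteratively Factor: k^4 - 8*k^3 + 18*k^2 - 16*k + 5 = (k - 1)*(k^3 - 7*k^2 + 11*k - 5) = (k - 1)^2*(k^2 - 6*k + 5) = (k - 1)^3*(k - 5)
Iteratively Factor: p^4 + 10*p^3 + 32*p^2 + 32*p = (p)*(p^3 + 10*p^2 + 32*p + 32) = p*(p + 4)*(p^2 + 6*p + 8) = p*(p + 4)^2*(p + 2)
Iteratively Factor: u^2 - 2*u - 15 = (u - 5)*(u + 3)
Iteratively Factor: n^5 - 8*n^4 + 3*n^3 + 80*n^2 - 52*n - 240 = (n + 2)*(n^4 - 10*n^3 + 23*n^2 + 34*n - 120) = (n - 4)*(n + 2)*(n^3 - 6*n^2 - n + 30) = (n - 5)*(n - 4)*(n + 2)*(n^2 - n - 6) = (n - 5)*(n - 4)*(n - 3)*(n + 2)*(n + 2)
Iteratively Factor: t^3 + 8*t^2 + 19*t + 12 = (t + 1)*(t^2 + 7*t + 12) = (t + 1)*(t + 3)*(t + 4)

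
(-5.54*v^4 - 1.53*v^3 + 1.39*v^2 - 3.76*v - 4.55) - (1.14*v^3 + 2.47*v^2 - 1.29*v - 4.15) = -5.54*v^4 - 2.67*v^3 - 1.08*v^2 - 2.47*v - 0.399999999999999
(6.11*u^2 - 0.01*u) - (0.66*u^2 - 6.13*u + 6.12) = 5.45*u^2 + 6.12*u - 6.12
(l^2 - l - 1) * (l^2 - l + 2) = l^4 - 2*l^3 + 2*l^2 - l - 2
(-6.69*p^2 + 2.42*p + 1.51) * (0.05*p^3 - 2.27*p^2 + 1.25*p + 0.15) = -0.3345*p^5 + 15.3073*p^4 - 13.7804*p^3 - 1.4062*p^2 + 2.2505*p + 0.2265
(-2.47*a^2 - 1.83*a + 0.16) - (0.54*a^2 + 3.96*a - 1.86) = -3.01*a^2 - 5.79*a + 2.02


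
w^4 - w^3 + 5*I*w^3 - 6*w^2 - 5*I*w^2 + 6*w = w*(w - 1)*(w + 2*I)*(w + 3*I)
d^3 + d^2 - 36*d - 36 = (d - 6)*(d + 1)*(d + 6)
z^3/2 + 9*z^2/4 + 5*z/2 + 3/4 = (z/2 + 1/2)*(z + 1/2)*(z + 3)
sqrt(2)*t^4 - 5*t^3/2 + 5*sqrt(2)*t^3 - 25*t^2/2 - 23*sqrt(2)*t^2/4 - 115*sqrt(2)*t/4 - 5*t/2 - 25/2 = (t + 5)*(t - 5*sqrt(2)/2)*(t + sqrt(2))*(sqrt(2)*t + 1/2)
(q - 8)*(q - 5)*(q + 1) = q^3 - 12*q^2 + 27*q + 40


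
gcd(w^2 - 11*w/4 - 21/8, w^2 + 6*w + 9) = 1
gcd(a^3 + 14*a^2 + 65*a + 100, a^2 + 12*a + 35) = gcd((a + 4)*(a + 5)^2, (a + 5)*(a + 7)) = a + 5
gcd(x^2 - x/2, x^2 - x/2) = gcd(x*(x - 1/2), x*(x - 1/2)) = x^2 - x/2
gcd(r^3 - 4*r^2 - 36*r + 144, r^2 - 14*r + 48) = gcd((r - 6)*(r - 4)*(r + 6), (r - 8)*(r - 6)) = r - 6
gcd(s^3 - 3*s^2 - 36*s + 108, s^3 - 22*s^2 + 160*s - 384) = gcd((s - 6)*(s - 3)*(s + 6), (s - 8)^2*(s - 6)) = s - 6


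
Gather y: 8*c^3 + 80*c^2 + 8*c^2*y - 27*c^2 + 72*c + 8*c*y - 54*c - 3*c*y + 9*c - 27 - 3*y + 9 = 8*c^3 + 53*c^2 + 27*c + y*(8*c^2 + 5*c - 3) - 18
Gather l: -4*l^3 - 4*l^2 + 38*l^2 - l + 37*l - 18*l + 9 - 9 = -4*l^3 + 34*l^2 + 18*l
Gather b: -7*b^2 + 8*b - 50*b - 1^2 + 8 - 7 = -7*b^2 - 42*b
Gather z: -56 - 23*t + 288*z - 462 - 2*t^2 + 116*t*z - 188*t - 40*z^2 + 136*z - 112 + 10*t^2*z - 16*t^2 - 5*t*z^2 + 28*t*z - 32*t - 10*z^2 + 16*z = -18*t^2 - 243*t + z^2*(-5*t - 50) + z*(10*t^2 + 144*t + 440) - 630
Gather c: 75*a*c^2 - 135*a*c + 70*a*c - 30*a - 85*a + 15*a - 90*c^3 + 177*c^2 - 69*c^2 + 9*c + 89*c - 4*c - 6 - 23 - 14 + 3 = -100*a - 90*c^3 + c^2*(75*a + 108) + c*(94 - 65*a) - 40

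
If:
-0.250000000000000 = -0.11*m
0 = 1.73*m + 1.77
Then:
No Solution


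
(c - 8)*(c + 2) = c^2 - 6*c - 16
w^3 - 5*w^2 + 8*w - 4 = (w - 2)^2*(w - 1)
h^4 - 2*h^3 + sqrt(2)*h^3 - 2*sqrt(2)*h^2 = h^2*(h - 2)*(h + sqrt(2))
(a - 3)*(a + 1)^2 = a^3 - a^2 - 5*a - 3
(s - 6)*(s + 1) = s^2 - 5*s - 6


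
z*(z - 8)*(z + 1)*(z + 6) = z^4 - z^3 - 50*z^2 - 48*z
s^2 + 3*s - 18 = (s - 3)*(s + 6)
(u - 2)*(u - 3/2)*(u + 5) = u^3 + 3*u^2/2 - 29*u/2 + 15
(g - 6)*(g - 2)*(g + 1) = g^3 - 7*g^2 + 4*g + 12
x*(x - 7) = x^2 - 7*x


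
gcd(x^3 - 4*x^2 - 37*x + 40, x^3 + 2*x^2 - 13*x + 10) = x^2 + 4*x - 5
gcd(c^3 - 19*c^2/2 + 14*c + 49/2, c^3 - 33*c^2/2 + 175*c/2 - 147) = c^2 - 21*c/2 + 49/2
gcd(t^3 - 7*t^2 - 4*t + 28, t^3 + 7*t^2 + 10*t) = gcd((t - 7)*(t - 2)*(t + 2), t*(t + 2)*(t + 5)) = t + 2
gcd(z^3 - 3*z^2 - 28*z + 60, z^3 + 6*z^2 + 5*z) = z + 5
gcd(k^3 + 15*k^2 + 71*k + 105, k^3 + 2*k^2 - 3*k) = k + 3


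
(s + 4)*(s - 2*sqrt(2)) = s^2 - 2*sqrt(2)*s + 4*s - 8*sqrt(2)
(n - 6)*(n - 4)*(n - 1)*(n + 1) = n^4 - 10*n^3 + 23*n^2 + 10*n - 24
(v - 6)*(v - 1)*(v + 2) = v^3 - 5*v^2 - 8*v + 12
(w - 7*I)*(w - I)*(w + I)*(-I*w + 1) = -I*w^4 - 6*w^3 - 8*I*w^2 - 6*w - 7*I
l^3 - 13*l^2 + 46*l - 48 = (l - 8)*(l - 3)*(l - 2)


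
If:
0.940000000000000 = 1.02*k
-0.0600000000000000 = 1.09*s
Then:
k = 0.92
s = -0.06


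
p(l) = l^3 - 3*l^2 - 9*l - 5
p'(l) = 3*l^2 - 6*l - 9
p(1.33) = -19.92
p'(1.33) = -11.67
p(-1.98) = -6.70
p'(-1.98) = 14.64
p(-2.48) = -16.38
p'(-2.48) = 24.33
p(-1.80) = -4.35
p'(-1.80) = 11.52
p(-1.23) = -0.33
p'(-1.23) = 2.92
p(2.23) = -28.90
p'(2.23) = -7.46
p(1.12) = -17.44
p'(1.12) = -11.96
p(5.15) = 5.67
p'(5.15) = 39.67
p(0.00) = -5.00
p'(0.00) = -9.00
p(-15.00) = -3920.00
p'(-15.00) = 756.00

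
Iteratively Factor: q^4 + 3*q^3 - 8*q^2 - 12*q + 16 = (q - 1)*(q^3 + 4*q^2 - 4*q - 16) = (q - 1)*(q + 4)*(q^2 - 4) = (q - 1)*(q + 2)*(q + 4)*(q - 2)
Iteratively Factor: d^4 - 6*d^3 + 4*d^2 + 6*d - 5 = (d - 5)*(d^3 - d^2 - d + 1) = (d - 5)*(d + 1)*(d^2 - 2*d + 1) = (d - 5)*(d - 1)*(d + 1)*(d - 1)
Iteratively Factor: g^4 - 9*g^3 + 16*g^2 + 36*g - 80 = (g - 2)*(g^3 - 7*g^2 + 2*g + 40) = (g - 4)*(g - 2)*(g^2 - 3*g - 10) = (g - 4)*(g - 2)*(g + 2)*(g - 5)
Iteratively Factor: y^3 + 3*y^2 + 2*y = (y + 1)*(y^2 + 2*y) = (y + 1)*(y + 2)*(y)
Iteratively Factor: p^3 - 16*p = (p - 4)*(p^2 + 4*p) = p*(p - 4)*(p + 4)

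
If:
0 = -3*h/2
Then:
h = 0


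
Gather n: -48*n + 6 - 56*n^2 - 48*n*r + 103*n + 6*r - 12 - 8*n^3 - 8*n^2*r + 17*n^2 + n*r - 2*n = -8*n^3 + n^2*(-8*r - 39) + n*(53 - 47*r) + 6*r - 6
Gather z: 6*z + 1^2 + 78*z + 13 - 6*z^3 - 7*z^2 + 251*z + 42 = -6*z^3 - 7*z^2 + 335*z + 56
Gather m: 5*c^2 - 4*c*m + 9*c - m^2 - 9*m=5*c^2 + 9*c - m^2 + m*(-4*c - 9)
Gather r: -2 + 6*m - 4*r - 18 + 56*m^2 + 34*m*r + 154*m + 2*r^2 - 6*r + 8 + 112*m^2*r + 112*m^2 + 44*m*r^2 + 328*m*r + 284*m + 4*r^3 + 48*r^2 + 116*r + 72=168*m^2 + 444*m + 4*r^3 + r^2*(44*m + 50) + r*(112*m^2 + 362*m + 106) + 60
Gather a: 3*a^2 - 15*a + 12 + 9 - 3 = 3*a^2 - 15*a + 18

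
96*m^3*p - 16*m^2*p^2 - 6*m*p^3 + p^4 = p*(-6*m + p)*(-4*m + p)*(4*m + p)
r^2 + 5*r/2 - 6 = (r - 3/2)*(r + 4)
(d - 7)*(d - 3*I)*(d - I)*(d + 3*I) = d^4 - 7*d^3 - I*d^3 + 9*d^2 + 7*I*d^2 - 63*d - 9*I*d + 63*I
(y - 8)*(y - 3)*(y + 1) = y^3 - 10*y^2 + 13*y + 24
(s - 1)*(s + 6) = s^2 + 5*s - 6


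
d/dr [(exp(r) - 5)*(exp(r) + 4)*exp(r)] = (3*exp(2*r) - 2*exp(r) - 20)*exp(r)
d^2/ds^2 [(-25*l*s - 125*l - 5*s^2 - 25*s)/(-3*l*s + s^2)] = 10*(-225*l^3 + 225*l^2*s - 8*l*s^3 - 75*l*s^2 - 5*s^3)/(s^3*(-27*l^3 + 27*l^2*s - 9*l*s^2 + s^3))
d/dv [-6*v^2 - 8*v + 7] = -12*v - 8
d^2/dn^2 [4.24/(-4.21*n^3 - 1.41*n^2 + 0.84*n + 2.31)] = ((107.1024*n + 11.9568)*(4.21*n^3 + 1.41*n^2 - 0.84*n - 2.31) - 4.24*(12.63*n^2 + 2.82*n - 0.84)*(25.26*n^2 + 5.64*n - 1.68))/(4.21*n^3 + 1.41*n^2 - 0.84*n - 2.31)^3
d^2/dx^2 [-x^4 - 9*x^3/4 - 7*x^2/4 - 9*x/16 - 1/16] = -12*x^2 - 27*x/2 - 7/2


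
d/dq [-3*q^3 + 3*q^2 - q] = -9*q^2 + 6*q - 1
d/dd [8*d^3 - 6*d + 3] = 24*d^2 - 6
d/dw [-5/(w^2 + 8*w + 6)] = 10*(w + 4)/(w^2 + 8*w + 6)^2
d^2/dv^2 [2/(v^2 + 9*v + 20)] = 4*(-v^2 - 9*v + (2*v + 9)^2 - 20)/(v^2 + 9*v + 20)^3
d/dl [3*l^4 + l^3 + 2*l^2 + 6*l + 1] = 12*l^3 + 3*l^2 + 4*l + 6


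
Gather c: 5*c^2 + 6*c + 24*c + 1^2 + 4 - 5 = 5*c^2 + 30*c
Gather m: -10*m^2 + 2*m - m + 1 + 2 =-10*m^2 + m + 3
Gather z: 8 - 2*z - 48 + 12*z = 10*z - 40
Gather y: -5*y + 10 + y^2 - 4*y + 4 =y^2 - 9*y + 14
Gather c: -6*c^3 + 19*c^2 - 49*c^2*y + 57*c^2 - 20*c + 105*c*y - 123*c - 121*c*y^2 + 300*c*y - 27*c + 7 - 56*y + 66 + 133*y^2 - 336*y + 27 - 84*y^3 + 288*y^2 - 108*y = -6*c^3 + c^2*(76 - 49*y) + c*(-121*y^2 + 405*y - 170) - 84*y^3 + 421*y^2 - 500*y + 100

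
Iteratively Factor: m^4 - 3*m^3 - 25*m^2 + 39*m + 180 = (m + 3)*(m^3 - 6*m^2 - 7*m + 60) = (m - 5)*(m + 3)*(m^2 - m - 12) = (m - 5)*(m - 4)*(m + 3)*(m + 3)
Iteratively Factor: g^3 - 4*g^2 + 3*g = (g - 3)*(g^2 - g) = g*(g - 3)*(g - 1)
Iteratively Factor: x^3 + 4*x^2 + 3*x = (x)*(x^2 + 4*x + 3) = x*(x + 3)*(x + 1)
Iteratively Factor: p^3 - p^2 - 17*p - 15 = (p - 5)*(p^2 + 4*p + 3) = (p - 5)*(p + 3)*(p + 1)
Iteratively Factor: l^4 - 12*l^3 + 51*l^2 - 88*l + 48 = (l - 4)*(l^3 - 8*l^2 + 19*l - 12) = (l - 4)*(l - 3)*(l^2 - 5*l + 4) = (l - 4)^2*(l - 3)*(l - 1)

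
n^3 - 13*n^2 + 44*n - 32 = (n - 8)*(n - 4)*(n - 1)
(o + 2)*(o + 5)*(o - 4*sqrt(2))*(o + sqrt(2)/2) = o^4 - 7*sqrt(2)*o^3/2 + 7*o^3 - 49*sqrt(2)*o^2/2 + 6*o^2 - 35*sqrt(2)*o - 28*o - 40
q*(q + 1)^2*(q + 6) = q^4 + 8*q^3 + 13*q^2 + 6*q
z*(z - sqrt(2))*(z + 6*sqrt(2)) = z^3 + 5*sqrt(2)*z^2 - 12*z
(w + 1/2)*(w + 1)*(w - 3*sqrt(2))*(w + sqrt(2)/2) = w^4 - 5*sqrt(2)*w^3/2 + 3*w^3/2 - 15*sqrt(2)*w^2/4 - 5*w^2/2 - 9*w/2 - 5*sqrt(2)*w/4 - 3/2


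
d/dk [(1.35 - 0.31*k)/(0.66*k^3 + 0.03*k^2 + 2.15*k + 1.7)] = (0.4092*k^3 - 2.6637*k^2 - 0.081*k - 3.4295)/(0.4356*k^6 + 0.0396*k^5 + 2.8389*k^4 + 2.373*k^3 + 4.7245*k^2 + 7.31*k + 2.89)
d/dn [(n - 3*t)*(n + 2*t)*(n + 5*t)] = 3*n^2 + 8*n*t - 11*t^2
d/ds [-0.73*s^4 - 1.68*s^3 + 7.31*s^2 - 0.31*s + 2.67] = -2.92*s^3 - 5.04*s^2 + 14.62*s - 0.31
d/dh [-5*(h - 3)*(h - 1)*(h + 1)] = -15*h^2 + 30*h + 5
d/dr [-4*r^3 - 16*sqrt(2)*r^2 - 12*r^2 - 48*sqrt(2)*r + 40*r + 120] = -12*r^2 - 32*sqrt(2)*r - 24*r - 48*sqrt(2) + 40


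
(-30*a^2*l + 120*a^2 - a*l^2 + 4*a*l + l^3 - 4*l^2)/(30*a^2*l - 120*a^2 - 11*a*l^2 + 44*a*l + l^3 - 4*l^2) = (-5*a - l)/(5*a - l)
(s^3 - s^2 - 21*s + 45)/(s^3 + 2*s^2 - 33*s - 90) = (s^2 - 6*s + 9)/(s^2 - 3*s - 18)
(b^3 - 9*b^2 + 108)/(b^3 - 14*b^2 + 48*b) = (b^2 - 3*b - 18)/(b*(b - 8))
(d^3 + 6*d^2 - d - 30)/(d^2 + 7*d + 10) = (d^2 + d - 6)/(d + 2)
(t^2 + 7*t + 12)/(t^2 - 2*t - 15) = (t + 4)/(t - 5)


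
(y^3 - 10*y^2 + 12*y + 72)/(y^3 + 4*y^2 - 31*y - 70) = (y^2 - 12*y + 36)/(y^2 + 2*y - 35)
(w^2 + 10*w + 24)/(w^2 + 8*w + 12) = (w + 4)/(w + 2)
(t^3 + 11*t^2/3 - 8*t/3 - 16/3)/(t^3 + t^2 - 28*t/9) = 3*(t^2 + 5*t + 4)/(t*(3*t + 7))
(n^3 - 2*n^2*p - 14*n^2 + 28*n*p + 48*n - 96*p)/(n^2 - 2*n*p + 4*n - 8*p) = (n^2 - 14*n + 48)/(n + 4)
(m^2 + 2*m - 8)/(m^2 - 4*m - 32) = (m - 2)/(m - 8)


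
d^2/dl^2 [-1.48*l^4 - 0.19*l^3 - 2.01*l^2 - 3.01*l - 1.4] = -17.76*l^2 - 1.14*l - 4.02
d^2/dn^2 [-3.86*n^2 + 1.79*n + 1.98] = -7.72000000000000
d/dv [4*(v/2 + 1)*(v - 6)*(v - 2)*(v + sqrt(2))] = 8*v^3 - 36*v^2 + 6*sqrt(2)*v^2 - 24*sqrt(2)*v - 16*v - 8*sqrt(2) + 48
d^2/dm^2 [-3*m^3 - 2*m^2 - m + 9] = -18*m - 4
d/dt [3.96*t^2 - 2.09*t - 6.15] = 7.92*t - 2.09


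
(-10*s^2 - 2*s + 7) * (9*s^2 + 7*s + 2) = -90*s^4 - 88*s^3 + 29*s^2 + 45*s + 14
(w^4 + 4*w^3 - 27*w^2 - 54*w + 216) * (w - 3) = w^5 + w^4 - 39*w^3 + 27*w^2 + 378*w - 648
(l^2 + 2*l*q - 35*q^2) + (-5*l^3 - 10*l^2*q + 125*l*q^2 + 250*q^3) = -5*l^3 - 10*l^2*q + l^2 + 125*l*q^2 + 2*l*q + 250*q^3 - 35*q^2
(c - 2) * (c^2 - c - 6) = c^3 - 3*c^2 - 4*c + 12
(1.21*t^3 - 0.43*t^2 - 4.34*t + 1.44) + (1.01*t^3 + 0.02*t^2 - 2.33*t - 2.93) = 2.22*t^3 - 0.41*t^2 - 6.67*t - 1.49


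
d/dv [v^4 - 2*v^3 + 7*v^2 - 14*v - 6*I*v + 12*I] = 4*v^3 - 6*v^2 + 14*v - 14 - 6*I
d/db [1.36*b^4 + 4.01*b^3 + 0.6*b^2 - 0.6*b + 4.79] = 5.44*b^3 + 12.03*b^2 + 1.2*b - 0.6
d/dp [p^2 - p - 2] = 2*p - 1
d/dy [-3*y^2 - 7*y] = -6*y - 7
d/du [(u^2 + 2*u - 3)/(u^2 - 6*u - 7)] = 8*(-u^2 - u - 4)/(u^4 - 12*u^3 + 22*u^2 + 84*u + 49)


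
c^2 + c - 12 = (c - 3)*(c + 4)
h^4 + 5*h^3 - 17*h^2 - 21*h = h*(h - 3)*(h + 1)*(h + 7)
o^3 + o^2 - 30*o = o*(o - 5)*(o + 6)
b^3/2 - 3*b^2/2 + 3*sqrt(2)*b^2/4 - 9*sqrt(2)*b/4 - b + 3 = (b/2 + sqrt(2))*(b - 3)*(b - sqrt(2)/2)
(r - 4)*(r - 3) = r^2 - 7*r + 12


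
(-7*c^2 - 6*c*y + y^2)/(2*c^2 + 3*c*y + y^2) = (-7*c + y)/(2*c + y)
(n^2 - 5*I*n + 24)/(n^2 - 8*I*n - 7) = (-n^2 + 5*I*n - 24)/(-n^2 + 8*I*n + 7)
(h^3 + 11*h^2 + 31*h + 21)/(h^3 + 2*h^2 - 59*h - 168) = (h + 1)/(h - 8)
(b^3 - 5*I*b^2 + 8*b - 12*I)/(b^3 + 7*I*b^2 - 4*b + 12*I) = (b - 6*I)/(b + 6*I)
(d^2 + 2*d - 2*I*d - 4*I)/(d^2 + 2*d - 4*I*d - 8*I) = (d - 2*I)/(d - 4*I)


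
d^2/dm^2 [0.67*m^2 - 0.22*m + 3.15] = 1.34000000000000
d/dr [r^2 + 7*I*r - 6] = 2*r + 7*I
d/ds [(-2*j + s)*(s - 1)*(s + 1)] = -4*j*s + 3*s^2 - 1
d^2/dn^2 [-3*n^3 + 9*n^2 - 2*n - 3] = 18 - 18*n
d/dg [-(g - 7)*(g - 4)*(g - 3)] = -3*g^2 + 28*g - 61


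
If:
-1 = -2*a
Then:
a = 1/2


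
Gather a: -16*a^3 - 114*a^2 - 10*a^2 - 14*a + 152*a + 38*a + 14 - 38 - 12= -16*a^3 - 124*a^2 + 176*a - 36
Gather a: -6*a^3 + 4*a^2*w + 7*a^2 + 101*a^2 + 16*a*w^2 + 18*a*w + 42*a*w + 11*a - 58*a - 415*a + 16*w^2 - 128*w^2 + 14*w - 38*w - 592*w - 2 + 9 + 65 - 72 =-6*a^3 + a^2*(4*w + 108) + a*(16*w^2 + 60*w - 462) - 112*w^2 - 616*w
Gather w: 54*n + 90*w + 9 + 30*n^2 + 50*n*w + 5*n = 30*n^2 + 59*n + w*(50*n + 90) + 9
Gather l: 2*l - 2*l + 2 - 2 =0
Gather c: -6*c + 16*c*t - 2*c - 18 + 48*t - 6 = c*(16*t - 8) + 48*t - 24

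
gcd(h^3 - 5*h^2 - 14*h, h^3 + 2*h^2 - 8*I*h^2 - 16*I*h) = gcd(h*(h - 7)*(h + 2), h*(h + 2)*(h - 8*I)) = h^2 + 2*h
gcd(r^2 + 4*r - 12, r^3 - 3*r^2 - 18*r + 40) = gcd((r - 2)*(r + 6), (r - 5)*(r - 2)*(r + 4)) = r - 2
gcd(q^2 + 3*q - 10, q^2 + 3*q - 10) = q^2 + 3*q - 10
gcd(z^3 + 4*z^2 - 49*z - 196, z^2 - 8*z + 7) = z - 7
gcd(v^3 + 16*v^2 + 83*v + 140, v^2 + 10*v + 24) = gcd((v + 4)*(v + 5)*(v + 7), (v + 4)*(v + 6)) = v + 4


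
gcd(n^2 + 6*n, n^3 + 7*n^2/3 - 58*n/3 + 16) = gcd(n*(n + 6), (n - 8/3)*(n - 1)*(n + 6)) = n + 6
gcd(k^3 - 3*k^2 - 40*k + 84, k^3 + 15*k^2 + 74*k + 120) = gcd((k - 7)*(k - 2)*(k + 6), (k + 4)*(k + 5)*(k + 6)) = k + 6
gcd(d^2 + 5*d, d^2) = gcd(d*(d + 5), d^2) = d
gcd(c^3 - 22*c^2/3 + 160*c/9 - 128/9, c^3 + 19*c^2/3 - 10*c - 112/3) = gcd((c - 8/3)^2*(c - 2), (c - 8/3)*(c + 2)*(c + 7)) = c - 8/3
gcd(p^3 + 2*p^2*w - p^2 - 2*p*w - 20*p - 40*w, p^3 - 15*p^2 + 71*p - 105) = p - 5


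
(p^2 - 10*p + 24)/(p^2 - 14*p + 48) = (p - 4)/(p - 8)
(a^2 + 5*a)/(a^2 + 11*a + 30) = a/(a + 6)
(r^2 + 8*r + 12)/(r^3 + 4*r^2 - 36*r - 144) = (r + 2)/(r^2 - 2*r - 24)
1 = 1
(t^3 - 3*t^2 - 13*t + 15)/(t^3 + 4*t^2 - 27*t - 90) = (t - 1)/(t + 6)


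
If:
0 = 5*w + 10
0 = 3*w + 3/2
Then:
No Solution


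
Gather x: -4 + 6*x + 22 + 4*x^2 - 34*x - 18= 4*x^2 - 28*x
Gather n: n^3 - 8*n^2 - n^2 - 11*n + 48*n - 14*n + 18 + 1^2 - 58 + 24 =n^3 - 9*n^2 + 23*n - 15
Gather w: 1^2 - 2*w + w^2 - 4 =w^2 - 2*w - 3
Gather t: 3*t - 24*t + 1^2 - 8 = -21*t - 7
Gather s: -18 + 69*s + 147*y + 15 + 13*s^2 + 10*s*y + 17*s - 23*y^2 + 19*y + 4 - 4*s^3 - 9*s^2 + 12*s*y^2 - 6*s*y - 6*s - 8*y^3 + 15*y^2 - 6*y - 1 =-4*s^3 + 4*s^2 + s*(12*y^2 + 4*y + 80) - 8*y^3 - 8*y^2 + 160*y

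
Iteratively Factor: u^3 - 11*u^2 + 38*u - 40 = (u - 4)*(u^2 - 7*u + 10) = (u - 4)*(u - 2)*(u - 5)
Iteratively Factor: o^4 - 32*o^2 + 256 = (o + 4)*(o^3 - 4*o^2 - 16*o + 64) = (o - 4)*(o + 4)*(o^2 - 16) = (o - 4)*(o + 4)^2*(o - 4)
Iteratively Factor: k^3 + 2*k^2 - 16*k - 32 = (k - 4)*(k^2 + 6*k + 8) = (k - 4)*(k + 4)*(k + 2)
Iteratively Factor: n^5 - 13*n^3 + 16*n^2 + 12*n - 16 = (n + 1)*(n^4 - n^3 - 12*n^2 + 28*n - 16) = (n - 2)*(n + 1)*(n^3 + n^2 - 10*n + 8) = (n - 2)*(n - 1)*(n + 1)*(n^2 + 2*n - 8) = (n - 2)*(n - 1)*(n + 1)*(n + 4)*(n - 2)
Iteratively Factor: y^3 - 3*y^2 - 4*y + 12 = (y - 2)*(y^2 - y - 6) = (y - 2)*(y + 2)*(y - 3)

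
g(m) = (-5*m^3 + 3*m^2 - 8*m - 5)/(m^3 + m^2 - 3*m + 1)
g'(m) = (-15*m^2 + 6*m - 8)/(m^3 + m^2 - 3*m + 1) + (-3*m^2 - 2*m + 3)*(-5*m^3 + 3*m^2 - 8*m - 5)/(m^3 + m^2 - 3*m + 1)^2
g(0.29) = -30.15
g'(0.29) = -305.55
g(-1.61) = 8.60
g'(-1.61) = -16.46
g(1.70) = -9.32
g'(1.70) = 11.70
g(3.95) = -4.49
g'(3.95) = 0.21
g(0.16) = -11.32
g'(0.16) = -67.12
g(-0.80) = 1.67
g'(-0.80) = -5.08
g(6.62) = -4.37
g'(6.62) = -0.02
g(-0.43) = -0.25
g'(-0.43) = -5.92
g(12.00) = -4.52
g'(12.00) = -0.03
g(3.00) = -4.89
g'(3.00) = 0.78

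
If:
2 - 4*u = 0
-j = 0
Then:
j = 0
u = 1/2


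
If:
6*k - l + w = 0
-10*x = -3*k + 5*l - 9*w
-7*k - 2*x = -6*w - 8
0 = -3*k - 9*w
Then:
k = 12/5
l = 68/5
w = -4/5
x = -34/5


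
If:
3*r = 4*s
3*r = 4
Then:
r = 4/3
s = 1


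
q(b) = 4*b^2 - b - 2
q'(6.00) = 47.00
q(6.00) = 136.00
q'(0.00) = -1.00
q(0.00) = -2.00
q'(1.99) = 14.92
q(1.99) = 11.85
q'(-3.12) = -25.96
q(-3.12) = 40.06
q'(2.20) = 16.60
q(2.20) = 15.16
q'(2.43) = 18.44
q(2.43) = 19.19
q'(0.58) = 3.64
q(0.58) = -1.23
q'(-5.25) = -43.00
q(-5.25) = 113.50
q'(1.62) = 11.96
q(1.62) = 6.88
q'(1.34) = 9.72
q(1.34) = 3.84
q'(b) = 8*b - 1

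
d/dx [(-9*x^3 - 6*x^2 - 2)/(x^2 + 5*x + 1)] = (-9*x^4 - 90*x^3 - 57*x^2 - 8*x + 10)/(x^4 + 10*x^3 + 27*x^2 + 10*x + 1)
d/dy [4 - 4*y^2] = -8*y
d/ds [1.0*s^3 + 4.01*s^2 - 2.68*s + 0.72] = 3.0*s^2 + 8.02*s - 2.68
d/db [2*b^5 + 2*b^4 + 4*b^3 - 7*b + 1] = 10*b^4 + 8*b^3 + 12*b^2 - 7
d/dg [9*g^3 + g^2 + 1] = g*(27*g + 2)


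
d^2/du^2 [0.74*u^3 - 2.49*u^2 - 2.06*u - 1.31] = 4.44*u - 4.98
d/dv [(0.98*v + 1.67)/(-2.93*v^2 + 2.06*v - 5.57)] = (2.8714*v^2 + 9.7862*v - 8.8988)/(8.5849*v^4 - 12.0716*v^3 + 36.8838*v^2 - 22.9484*v + 31.0249)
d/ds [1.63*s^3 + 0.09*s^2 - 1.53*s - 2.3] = 4.89*s^2 + 0.18*s - 1.53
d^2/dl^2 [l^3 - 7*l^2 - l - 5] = 6*l - 14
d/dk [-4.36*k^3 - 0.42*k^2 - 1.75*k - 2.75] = -13.08*k^2 - 0.84*k - 1.75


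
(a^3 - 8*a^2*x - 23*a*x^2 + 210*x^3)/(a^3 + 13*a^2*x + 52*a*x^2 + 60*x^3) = (a^2 - 13*a*x + 42*x^2)/(a^2 + 8*a*x + 12*x^2)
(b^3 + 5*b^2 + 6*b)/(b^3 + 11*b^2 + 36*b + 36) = b/(b + 6)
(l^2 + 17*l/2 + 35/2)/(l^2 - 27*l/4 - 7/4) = 2*(2*l^2 + 17*l + 35)/(4*l^2 - 27*l - 7)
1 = 1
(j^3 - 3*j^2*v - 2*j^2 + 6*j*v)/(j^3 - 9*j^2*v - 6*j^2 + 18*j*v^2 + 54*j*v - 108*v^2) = j*(2 - j)/(-j^2 + 6*j*v + 6*j - 36*v)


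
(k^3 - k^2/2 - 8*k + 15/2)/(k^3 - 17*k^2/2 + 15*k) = (k^2 + 2*k - 3)/(k*(k - 6))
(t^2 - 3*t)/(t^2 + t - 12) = t/(t + 4)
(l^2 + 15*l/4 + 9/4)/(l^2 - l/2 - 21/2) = (4*l + 3)/(2*(2*l - 7))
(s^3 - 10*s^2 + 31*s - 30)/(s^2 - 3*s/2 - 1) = 2*(s^2 - 8*s + 15)/(2*s + 1)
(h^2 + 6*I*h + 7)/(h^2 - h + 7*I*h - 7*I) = (h - I)/(h - 1)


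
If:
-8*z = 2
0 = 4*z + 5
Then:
No Solution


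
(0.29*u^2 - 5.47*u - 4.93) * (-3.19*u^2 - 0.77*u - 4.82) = -0.9251*u^4 + 17.226*u^3 + 18.5408*u^2 + 30.1615*u + 23.7626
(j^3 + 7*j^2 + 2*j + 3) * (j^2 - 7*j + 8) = j^5 - 39*j^3 + 45*j^2 - 5*j + 24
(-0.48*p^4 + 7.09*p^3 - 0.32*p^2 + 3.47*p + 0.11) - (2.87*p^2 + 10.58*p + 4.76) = -0.48*p^4 + 7.09*p^3 - 3.19*p^2 - 7.11*p - 4.65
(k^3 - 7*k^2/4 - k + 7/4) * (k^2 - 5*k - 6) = k^5 - 27*k^4/4 + 7*k^3/4 + 69*k^2/4 - 11*k/4 - 21/2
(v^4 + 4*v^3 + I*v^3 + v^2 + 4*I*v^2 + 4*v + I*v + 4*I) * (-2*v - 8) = -2*v^5 - 16*v^4 - 2*I*v^4 - 34*v^3 - 16*I*v^3 - 16*v^2 - 34*I*v^2 - 32*v - 16*I*v - 32*I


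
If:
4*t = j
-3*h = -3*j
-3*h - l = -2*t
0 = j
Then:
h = 0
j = 0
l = 0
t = 0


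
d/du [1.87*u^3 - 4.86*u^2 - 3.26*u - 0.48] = 5.61*u^2 - 9.72*u - 3.26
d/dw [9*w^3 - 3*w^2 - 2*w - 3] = 27*w^2 - 6*w - 2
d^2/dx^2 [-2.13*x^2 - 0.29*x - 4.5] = -4.26000000000000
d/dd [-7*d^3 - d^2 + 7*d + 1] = -21*d^2 - 2*d + 7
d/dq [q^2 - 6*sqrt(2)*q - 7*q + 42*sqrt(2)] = 2*q - 6*sqrt(2) - 7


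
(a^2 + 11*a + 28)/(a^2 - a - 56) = (a + 4)/(a - 8)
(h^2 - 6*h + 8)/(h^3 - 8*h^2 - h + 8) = (h^2 - 6*h + 8)/(h^3 - 8*h^2 - h + 8)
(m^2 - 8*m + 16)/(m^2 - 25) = (m^2 - 8*m + 16)/(m^2 - 25)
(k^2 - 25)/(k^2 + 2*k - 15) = (k - 5)/(k - 3)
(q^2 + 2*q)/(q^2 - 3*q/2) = 2*(q + 2)/(2*q - 3)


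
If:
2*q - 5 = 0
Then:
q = 5/2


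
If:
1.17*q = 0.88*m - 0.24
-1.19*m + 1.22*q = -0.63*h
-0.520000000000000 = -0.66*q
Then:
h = 0.97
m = 1.32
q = 0.79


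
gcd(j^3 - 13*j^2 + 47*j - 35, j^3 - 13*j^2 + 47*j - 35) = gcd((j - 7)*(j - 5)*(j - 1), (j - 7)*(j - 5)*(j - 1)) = j^3 - 13*j^2 + 47*j - 35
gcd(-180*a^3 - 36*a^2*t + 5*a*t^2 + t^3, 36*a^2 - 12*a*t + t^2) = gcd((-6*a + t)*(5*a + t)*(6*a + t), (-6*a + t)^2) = -6*a + t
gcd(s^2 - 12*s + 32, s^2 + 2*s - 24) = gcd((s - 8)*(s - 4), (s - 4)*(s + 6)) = s - 4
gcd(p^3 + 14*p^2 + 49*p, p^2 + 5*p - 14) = p + 7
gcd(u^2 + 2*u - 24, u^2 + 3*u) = 1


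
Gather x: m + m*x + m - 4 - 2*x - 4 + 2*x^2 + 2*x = m*x + 2*m + 2*x^2 - 8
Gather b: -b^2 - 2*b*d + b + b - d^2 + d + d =-b^2 + b*(2 - 2*d) - d^2 + 2*d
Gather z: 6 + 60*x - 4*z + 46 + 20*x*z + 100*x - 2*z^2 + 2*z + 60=160*x - 2*z^2 + z*(20*x - 2) + 112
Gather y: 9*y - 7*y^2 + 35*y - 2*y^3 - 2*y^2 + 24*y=-2*y^3 - 9*y^2 + 68*y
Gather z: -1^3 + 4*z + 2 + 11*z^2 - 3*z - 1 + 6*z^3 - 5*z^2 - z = 6*z^3 + 6*z^2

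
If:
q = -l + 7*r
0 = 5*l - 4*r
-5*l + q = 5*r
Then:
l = 0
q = 0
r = 0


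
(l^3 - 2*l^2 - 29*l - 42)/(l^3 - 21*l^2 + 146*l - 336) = (l^2 + 5*l + 6)/(l^2 - 14*l + 48)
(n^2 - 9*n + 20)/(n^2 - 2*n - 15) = (n - 4)/(n + 3)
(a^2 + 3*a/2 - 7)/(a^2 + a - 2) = (a^2 + 3*a/2 - 7)/(a^2 + a - 2)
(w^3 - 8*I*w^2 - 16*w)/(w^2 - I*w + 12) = w*(w - 4*I)/(w + 3*I)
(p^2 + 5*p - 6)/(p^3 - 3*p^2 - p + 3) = (p + 6)/(p^2 - 2*p - 3)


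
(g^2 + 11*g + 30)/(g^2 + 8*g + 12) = (g + 5)/(g + 2)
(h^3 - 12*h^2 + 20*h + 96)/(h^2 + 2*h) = h - 14 + 48/h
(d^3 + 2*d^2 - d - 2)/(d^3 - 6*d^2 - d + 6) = (d + 2)/(d - 6)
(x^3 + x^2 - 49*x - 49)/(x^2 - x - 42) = (x^2 + 8*x + 7)/(x + 6)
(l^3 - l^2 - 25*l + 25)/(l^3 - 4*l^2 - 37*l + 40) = (l - 5)/(l - 8)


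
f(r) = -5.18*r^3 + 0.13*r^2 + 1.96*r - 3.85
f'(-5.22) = -422.84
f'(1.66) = -40.43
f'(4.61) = -327.10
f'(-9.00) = -1259.12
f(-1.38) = 7.31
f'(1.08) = -15.89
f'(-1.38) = -27.99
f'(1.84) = -50.17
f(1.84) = -32.07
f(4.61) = -499.55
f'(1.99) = -59.06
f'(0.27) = 0.90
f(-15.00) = 17478.50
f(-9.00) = 3765.26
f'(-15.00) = -3498.44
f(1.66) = -23.93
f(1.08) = -8.11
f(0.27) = -3.41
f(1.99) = -40.26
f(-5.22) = 726.25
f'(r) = -15.54*r^2 + 0.26*r + 1.96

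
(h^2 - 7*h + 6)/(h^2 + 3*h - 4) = (h - 6)/(h + 4)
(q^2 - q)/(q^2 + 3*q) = (q - 1)/(q + 3)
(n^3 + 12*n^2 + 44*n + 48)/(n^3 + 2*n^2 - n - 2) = (n^2 + 10*n + 24)/(n^2 - 1)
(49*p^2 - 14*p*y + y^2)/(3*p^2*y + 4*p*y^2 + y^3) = (49*p^2 - 14*p*y + y^2)/(y*(3*p^2 + 4*p*y + y^2))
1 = 1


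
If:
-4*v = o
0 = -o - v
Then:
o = 0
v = 0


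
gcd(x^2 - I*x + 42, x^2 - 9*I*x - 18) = 1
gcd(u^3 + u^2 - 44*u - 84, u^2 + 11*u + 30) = u + 6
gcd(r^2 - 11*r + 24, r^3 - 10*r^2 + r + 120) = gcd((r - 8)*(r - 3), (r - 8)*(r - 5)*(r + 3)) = r - 8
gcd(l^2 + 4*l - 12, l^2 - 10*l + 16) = l - 2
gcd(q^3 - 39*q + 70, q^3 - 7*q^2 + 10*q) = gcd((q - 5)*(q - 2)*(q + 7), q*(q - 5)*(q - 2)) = q^2 - 7*q + 10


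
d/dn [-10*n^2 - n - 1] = -20*n - 1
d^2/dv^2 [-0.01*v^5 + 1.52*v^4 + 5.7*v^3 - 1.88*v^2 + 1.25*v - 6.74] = -0.2*v^3 + 18.24*v^2 + 34.2*v - 3.76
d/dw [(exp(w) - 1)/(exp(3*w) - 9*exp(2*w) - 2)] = (3*(1 - exp(w))*(exp(w) - 6)*exp(w) + exp(3*w) - 9*exp(2*w) - 2)*exp(w)/(-exp(3*w) + 9*exp(2*w) + 2)^2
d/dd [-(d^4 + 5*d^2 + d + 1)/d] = -3*d^2 - 5 + d^(-2)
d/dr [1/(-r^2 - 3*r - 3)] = (2*r + 3)/(r^2 + 3*r + 3)^2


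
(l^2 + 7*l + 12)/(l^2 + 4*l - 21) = (l^2 + 7*l + 12)/(l^2 + 4*l - 21)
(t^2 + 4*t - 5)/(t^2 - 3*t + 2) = (t + 5)/(t - 2)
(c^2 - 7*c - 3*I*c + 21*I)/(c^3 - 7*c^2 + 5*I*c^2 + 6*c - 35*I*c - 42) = (c - 3*I)/(c^2 + 5*I*c + 6)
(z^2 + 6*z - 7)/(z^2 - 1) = (z + 7)/(z + 1)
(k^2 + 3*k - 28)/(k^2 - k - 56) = (k - 4)/(k - 8)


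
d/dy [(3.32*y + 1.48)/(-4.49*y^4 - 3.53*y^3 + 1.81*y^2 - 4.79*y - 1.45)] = (44.7204*y^4 + 50.02*y^3 + 9.664*y^2 - 5.3576*y + 2.2752)/(20.1601*y^8 + 31.6994*y^7 - 3.7929*y^6 + 30.2356*y^5 + 50.1145*y^4 - 7.1028*y^3 + 17.6951*y^2 + 13.891*y + 2.1025)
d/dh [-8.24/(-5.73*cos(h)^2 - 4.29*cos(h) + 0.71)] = (94.4304*cos(h) + 35.3496)*sin(h)/(5.73*cos(h)^2 + 4.29*cos(h) - 0.71)^2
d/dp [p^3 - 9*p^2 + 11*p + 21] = 3*p^2 - 18*p + 11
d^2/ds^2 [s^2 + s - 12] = 2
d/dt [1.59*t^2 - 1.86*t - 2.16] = 3.18*t - 1.86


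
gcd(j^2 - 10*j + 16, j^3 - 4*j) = j - 2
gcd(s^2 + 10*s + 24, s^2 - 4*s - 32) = s + 4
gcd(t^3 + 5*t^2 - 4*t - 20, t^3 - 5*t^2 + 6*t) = t - 2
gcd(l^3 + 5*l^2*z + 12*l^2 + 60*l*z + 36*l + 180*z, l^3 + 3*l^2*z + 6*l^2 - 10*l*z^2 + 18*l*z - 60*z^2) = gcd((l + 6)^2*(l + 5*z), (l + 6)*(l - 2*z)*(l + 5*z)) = l^2 + 5*l*z + 6*l + 30*z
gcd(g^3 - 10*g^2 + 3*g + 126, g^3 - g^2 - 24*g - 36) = g^2 - 3*g - 18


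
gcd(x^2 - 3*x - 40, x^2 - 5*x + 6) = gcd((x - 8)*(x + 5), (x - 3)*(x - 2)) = 1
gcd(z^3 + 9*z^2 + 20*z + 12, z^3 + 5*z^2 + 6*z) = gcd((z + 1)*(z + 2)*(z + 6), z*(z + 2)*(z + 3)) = z + 2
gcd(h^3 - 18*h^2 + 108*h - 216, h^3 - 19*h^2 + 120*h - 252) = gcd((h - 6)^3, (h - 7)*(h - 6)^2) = h^2 - 12*h + 36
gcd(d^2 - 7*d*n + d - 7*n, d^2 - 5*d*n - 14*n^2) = d - 7*n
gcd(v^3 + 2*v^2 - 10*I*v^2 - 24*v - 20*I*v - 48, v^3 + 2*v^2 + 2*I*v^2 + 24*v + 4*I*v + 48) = v^2 + v*(2 - 4*I) - 8*I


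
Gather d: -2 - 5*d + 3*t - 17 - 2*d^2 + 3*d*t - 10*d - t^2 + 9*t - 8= -2*d^2 + d*(3*t - 15) - t^2 + 12*t - 27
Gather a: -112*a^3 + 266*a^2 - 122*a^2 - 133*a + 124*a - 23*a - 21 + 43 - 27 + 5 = -112*a^3 + 144*a^2 - 32*a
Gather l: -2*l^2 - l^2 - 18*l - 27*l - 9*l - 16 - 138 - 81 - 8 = -3*l^2 - 54*l - 243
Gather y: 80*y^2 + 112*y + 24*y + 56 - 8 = 80*y^2 + 136*y + 48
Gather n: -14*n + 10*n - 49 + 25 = -4*n - 24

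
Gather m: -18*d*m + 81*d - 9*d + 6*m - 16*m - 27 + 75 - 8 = 72*d + m*(-18*d - 10) + 40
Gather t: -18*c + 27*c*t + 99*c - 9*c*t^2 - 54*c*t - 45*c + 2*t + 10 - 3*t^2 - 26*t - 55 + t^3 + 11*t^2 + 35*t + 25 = 36*c + t^3 + t^2*(8 - 9*c) + t*(11 - 27*c) - 20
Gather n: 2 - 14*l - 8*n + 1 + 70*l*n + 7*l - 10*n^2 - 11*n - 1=-7*l - 10*n^2 + n*(70*l - 19) + 2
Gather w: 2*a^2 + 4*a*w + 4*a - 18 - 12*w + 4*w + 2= 2*a^2 + 4*a + w*(4*a - 8) - 16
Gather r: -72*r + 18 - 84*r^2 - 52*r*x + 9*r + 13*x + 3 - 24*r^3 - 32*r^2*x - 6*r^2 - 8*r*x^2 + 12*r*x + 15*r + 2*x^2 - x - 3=-24*r^3 + r^2*(-32*x - 90) + r*(-8*x^2 - 40*x - 48) + 2*x^2 + 12*x + 18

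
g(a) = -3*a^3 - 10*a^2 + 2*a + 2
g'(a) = -9*a^2 - 20*a + 2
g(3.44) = -231.58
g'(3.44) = -173.30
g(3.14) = -183.19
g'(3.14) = -149.54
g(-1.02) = -7.26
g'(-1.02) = 13.04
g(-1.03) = -7.39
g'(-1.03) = 13.05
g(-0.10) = 1.70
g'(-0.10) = 3.91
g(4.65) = -506.56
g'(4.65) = -285.60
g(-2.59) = -18.14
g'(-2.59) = -6.57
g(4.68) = -515.17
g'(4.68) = -288.72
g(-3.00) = -13.00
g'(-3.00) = -19.00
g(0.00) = 2.00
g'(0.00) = 2.00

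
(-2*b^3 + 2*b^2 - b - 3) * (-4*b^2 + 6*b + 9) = 8*b^5 - 20*b^4 - 2*b^3 + 24*b^2 - 27*b - 27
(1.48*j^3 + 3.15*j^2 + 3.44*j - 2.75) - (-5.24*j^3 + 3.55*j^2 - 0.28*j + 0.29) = 6.72*j^3 - 0.4*j^2 + 3.72*j - 3.04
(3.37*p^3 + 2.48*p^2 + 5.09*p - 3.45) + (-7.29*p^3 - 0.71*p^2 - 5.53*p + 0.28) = -3.92*p^3 + 1.77*p^2 - 0.44*p - 3.17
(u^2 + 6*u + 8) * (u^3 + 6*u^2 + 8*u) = u^5 + 12*u^4 + 52*u^3 + 96*u^2 + 64*u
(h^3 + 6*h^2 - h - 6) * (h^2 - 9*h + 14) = h^5 - 3*h^4 - 41*h^3 + 87*h^2 + 40*h - 84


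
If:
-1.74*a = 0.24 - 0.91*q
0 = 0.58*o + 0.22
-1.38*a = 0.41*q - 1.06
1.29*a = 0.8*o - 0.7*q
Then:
No Solution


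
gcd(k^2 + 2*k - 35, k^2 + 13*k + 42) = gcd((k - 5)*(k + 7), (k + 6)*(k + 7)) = k + 7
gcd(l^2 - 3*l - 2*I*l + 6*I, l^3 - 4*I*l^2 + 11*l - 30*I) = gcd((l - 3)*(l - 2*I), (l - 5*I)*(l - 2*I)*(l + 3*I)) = l - 2*I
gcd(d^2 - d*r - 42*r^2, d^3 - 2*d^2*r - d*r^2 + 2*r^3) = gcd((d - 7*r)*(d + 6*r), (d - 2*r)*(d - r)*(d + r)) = 1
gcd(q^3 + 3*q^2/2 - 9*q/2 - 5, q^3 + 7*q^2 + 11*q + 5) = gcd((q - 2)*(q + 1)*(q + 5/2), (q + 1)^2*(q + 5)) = q + 1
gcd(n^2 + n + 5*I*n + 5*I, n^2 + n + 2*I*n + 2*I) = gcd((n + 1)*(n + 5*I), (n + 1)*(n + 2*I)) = n + 1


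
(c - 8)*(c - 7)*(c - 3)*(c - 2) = c^4 - 20*c^3 + 137*c^2 - 370*c + 336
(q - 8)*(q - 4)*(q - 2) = q^3 - 14*q^2 + 56*q - 64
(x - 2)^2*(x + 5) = x^3 + x^2 - 16*x + 20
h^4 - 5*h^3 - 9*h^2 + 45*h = h*(h - 5)*(h - 3)*(h + 3)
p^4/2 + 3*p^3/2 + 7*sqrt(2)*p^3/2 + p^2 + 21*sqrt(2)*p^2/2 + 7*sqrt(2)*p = p*(p/2 + 1)*(p + 1)*(p + 7*sqrt(2))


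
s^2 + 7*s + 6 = (s + 1)*(s + 6)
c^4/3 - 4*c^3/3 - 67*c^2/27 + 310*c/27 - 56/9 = (c/3 + 1)*(c - 4)*(c - 7/3)*(c - 2/3)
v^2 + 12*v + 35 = (v + 5)*(v + 7)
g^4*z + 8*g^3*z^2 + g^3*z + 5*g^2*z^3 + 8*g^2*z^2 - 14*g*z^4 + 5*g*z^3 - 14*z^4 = (g - z)*(g + 2*z)*(g + 7*z)*(g*z + z)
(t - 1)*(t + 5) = t^2 + 4*t - 5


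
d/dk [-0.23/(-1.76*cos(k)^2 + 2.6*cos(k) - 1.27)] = (0.8096*cos(k) - 0.598)*sin(k)/(1.76*cos(k)^2 - 2.6*cos(k) + 1.27)^2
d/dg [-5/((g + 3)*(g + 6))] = 5*(2*g + 9)/((g + 3)^2*(g + 6)^2)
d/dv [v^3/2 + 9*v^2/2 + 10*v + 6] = 3*v^2/2 + 9*v + 10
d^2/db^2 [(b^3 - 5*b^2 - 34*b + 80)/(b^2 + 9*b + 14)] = 12*(13*b^3 + 138*b^2 + 696*b + 1444)/(b^6 + 27*b^5 + 285*b^4 + 1485*b^3 + 3990*b^2 + 5292*b + 2744)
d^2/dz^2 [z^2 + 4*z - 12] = 2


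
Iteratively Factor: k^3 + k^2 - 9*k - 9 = (k + 1)*(k^2 - 9) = (k + 1)*(k + 3)*(k - 3)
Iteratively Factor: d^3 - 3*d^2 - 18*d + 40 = (d + 4)*(d^2 - 7*d + 10) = (d - 5)*(d + 4)*(d - 2)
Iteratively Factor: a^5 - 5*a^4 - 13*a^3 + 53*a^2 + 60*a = (a - 5)*(a^4 - 13*a^2 - 12*a) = (a - 5)*(a + 1)*(a^3 - a^2 - 12*a) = a*(a - 5)*(a + 1)*(a^2 - a - 12) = a*(a - 5)*(a - 4)*(a + 1)*(a + 3)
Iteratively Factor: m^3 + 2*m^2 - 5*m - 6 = (m + 3)*(m^2 - m - 2) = (m + 1)*(m + 3)*(m - 2)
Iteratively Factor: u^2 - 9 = (u + 3)*(u - 3)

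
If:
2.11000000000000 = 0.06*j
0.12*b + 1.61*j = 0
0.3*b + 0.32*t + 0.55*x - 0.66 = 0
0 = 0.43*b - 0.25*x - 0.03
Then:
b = -471.82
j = 35.17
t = 1839.42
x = -811.65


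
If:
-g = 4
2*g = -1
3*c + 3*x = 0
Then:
No Solution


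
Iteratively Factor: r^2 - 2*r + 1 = (r - 1)*(r - 1)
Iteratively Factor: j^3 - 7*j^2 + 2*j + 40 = (j - 4)*(j^2 - 3*j - 10) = (j - 4)*(j + 2)*(j - 5)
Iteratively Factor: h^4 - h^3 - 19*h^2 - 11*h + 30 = (h + 2)*(h^3 - 3*h^2 - 13*h + 15) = (h + 2)*(h + 3)*(h^2 - 6*h + 5) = (h - 5)*(h + 2)*(h + 3)*(h - 1)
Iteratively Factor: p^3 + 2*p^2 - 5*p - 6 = (p - 2)*(p^2 + 4*p + 3) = (p - 2)*(p + 3)*(p + 1)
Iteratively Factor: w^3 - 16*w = (w + 4)*(w^2 - 4*w) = w*(w + 4)*(w - 4)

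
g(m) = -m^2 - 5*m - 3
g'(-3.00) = 1.00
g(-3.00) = 3.00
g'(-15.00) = 25.00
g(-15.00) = -153.00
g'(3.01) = -11.02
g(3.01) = -27.11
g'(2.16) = -9.32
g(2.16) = -18.47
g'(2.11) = -9.22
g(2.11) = -18.00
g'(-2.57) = 0.14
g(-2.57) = 3.25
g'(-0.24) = -4.52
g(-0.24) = -1.86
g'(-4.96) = 4.92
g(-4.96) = -2.80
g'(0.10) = -5.20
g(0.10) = -3.51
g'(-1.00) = -3.00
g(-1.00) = 1.00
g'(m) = -2*m - 5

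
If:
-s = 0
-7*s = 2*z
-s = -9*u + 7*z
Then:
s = 0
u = 0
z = 0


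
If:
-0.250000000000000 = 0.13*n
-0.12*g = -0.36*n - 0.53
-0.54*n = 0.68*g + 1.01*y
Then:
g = -1.35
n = -1.92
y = 1.94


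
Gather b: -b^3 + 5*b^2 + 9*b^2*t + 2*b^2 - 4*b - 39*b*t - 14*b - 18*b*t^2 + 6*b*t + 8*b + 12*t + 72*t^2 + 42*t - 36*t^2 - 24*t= -b^3 + b^2*(9*t + 7) + b*(-18*t^2 - 33*t - 10) + 36*t^2 + 30*t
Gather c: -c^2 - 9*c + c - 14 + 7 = -c^2 - 8*c - 7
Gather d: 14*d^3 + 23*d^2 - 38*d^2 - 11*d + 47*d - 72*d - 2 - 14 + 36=14*d^3 - 15*d^2 - 36*d + 20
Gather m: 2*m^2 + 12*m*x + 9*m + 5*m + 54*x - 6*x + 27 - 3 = 2*m^2 + m*(12*x + 14) + 48*x + 24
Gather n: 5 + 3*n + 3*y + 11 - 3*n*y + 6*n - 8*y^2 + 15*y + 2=n*(9 - 3*y) - 8*y^2 + 18*y + 18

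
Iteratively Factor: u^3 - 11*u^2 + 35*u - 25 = (u - 1)*(u^2 - 10*u + 25) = (u - 5)*(u - 1)*(u - 5)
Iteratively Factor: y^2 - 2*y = (y)*(y - 2)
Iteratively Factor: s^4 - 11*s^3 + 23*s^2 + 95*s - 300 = (s - 5)*(s^3 - 6*s^2 - 7*s + 60) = (s - 5)*(s - 4)*(s^2 - 2*s - 15) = (s - 5)^2*(s - 4)*(s + 3)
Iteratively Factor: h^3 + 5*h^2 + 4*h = (h)*(h^2 + 5*h + 4) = h*(h + 1)*(h + 4)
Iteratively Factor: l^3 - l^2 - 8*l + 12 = (l - 2)*(l^2 + l - 6) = (l - 2)^2*(l + 3)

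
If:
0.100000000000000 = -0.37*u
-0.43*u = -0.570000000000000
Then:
No Solution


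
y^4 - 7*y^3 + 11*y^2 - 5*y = y*(y - 5)*(y - 1)^2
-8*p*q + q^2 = q*(-8*p + q)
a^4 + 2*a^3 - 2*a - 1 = (a - 1)*(a + 1)^3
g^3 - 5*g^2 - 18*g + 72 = (g - 6)*(g - 3)*(g + 4)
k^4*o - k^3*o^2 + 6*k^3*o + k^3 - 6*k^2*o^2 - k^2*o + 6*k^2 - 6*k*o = k*(k + 6)*(k - o)*(k*o + 1)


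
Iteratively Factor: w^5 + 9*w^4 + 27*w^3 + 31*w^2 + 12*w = (w)*(w^4 + 9*w^3 + 27*w^2 + 31*w + 12) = w*(w + 3)*(w^3 + 6*w^2 + 9*w + 4) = w*(w + 1)*(w + 3)*(w^2 + 5*w + 4) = w*(w + 1)^2*(w + 3)*(w + 4)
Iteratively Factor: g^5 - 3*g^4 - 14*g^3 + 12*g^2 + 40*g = (g + 2)*(g^4 - 5*g^3 - 4*g^2 + 20*g) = (g - 5)*(g + 2)*(g^3 - 4*g) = (g - 5)*(g - 2)*(g + 2)*(g^2 + 2*g) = g*(g - 5)*(g - 2)*(g + 2)*(g + 2)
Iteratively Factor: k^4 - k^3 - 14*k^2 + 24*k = (k + 4)*(k^3 - 5*k^2 + 6*k) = (k - 3)*(k + 4)*(k^2 - 2*k) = k*(k - 3)*(k + 4)*(k - 2)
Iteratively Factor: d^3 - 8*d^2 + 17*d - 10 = (d - 5)*(d^2 - 3*d + 2) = (d - 5)*(d - 2)*(d - 1)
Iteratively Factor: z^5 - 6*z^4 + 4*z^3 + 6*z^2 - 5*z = (z - 1)*(z^4 - 5*z^3 - z^2 + 5*z) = (z - 5)*(z - 1)*(z^3 - z) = (z - 5)*(z - 1)^2*(z^2 + z) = (z - 5)*(z - 1)^2*(z + 1)*(z)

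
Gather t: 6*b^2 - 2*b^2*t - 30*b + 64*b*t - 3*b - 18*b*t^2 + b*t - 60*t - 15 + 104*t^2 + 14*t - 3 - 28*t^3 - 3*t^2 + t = 6*b^2 - 33*b - 28*t^3 + t^2*(101 - 18*b) + t*(-2*b^2 + 65*b - 45) - 18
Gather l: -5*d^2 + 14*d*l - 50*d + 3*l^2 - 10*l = -5*d^2 - 50*d + 3*l^2 + l*(14*d - 10)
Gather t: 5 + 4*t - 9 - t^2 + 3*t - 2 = -t^2 + 7*t - 6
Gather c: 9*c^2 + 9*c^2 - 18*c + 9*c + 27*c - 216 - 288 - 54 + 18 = 18*c^2 + 18*c - 540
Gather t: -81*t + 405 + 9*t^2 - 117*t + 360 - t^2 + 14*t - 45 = 8*t^2 - 184*t + 720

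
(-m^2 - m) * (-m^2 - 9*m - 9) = m^4 + 10*m^3 + 18*m^2 + 9*m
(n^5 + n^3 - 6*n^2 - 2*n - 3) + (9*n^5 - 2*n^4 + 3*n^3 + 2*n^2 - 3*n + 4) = 10*n^5 - 2*n^4 + 4*n^3 - 4*n^2 - 5*n + 1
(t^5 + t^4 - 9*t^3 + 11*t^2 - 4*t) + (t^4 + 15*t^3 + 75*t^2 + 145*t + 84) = t^5 + 2*t^4 + 6*t^3 + 86*t^2 + 141*t + 84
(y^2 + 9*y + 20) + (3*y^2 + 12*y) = 4*y^2 + 21*y + 20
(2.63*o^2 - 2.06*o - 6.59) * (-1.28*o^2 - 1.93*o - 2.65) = -3.3664*o^4 - 2.4391*o^3 + 5.4415*o^2 + 18.1777*o + 17.4635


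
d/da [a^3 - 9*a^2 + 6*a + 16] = 3*a^2 - 18*a + 6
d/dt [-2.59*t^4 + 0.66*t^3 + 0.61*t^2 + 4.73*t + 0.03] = -10.36*t^3 + 1.98*t^2 + 1.22*t + 4.73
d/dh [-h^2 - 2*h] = -2*h - 2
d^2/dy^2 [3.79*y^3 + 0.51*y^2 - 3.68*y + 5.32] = 22.74*y + 1.02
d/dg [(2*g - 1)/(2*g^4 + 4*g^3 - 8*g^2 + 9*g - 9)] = (-12*g^4 - 8*g^3 + 28*g^2 - 16*g - 9)/(4*g^8 + 16*g^7 - 16*g^6 - 28*g^5 + 100*g^4 - 216*g^3 + 225*g^2 - 162*g + 81)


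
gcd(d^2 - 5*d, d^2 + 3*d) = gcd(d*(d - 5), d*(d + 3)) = d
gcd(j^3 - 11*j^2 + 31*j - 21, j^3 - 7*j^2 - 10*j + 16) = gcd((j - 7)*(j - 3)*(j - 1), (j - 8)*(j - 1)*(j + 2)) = j - 1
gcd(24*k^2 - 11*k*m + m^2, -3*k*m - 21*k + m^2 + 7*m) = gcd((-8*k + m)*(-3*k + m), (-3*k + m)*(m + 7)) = 3*k - m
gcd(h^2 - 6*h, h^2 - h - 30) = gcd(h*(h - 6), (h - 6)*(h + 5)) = h - 6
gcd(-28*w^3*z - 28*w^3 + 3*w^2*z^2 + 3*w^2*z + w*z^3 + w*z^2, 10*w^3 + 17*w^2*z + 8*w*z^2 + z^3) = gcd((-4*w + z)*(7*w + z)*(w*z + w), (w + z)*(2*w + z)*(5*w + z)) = 1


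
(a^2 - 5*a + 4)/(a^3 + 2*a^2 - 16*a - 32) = (a - 1)/(a^2 + 6*a + 8)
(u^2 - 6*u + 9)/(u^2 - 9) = (u - 3)/(u + 3)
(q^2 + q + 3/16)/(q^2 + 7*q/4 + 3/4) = (q + 1/4)/(q + 1)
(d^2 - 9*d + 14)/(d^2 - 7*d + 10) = (d - 7)/(d - 5)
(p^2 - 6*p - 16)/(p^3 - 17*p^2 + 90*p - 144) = (p + 2)/(p^2 - 9*p + 18)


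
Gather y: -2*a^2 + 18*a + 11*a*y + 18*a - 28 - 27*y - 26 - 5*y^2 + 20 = -2*a^2 + 36*a - 5*y^2 + y*(11*a - 27) - 34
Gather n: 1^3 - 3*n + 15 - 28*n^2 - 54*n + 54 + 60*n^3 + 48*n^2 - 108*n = 60*n^3 + 20*n^2 - 165*n + 70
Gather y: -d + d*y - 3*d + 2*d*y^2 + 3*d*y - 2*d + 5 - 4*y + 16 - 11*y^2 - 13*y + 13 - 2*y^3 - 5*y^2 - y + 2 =-6*d - 2*y^3 + y^2*(2*d - 16) + y*(4*d - 18) + 36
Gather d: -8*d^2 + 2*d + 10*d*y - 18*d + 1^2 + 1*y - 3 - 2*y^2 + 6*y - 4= -8*d^2 + d*(10*y - 16) - 2*y^2 + 7*y - 6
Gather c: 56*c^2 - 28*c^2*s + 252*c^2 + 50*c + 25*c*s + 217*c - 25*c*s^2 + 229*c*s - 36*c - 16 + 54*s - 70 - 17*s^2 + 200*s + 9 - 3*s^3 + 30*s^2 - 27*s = c^2*(308 - 28*s) + c*(-25*s^2 + 254*s + 231) - 3*s^3 + 13*s^2 + 227*s - 77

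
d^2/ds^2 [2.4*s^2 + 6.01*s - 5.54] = 4.80000000000000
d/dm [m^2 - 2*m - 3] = 2*m - 2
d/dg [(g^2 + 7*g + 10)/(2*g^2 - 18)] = (-7*g^2 - 38*g - 63)/(2*(g^4 - 18*g^2 + 81))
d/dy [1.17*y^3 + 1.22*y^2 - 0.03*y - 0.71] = 3.51*y^2 + 2.44*y - 0.03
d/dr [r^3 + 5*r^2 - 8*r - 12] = 3*r^2 + 10*r - 8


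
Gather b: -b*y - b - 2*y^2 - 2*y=b*(-y - 1) - 2*y^2 - 2*y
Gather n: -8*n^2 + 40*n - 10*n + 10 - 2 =-8*n^2 + 30*n + 8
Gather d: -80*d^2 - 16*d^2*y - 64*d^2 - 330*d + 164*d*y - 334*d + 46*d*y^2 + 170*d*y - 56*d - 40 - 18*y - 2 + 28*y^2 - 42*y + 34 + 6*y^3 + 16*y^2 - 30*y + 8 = d^2*(-16*y - 144) + d*(46*y^2 + 334*y - 720) + 6*y^3 + 44*y^2 - 90*y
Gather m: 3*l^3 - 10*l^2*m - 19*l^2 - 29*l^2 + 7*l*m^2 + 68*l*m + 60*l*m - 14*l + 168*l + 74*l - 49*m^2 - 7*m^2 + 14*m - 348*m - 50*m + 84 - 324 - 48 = 3*l^3 - 48*l^2 + 228*l + m^2*(7*l - 56) + m*(-10*l^2 + 128*l - 384) - 288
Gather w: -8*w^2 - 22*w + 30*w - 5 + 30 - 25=-8*w^2 + 8*w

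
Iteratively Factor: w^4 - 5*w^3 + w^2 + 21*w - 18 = (w + 2)*(w^3 - 7*w^2 + 15*w - 9) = (w - 1)*(w + 2)*(w^2 - 6*w + 9) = (w - 3)*(w - 1)*(w + 2)*(w - 3)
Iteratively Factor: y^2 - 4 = (y - 2)*(y + 2)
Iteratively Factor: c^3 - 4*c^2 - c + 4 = (c + 1)*(c^2 - 5*c + 4) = (c - 4)*(c + 1)*(c - 1)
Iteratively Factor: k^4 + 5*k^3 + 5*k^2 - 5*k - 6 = (k - 1)*(k^3 + 6*k^2 + 11*k + 6) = (k - 1)*(k + 3)*(k^2 + 3*k + 2) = (k - 1)*(k + 2)*(k + 3)*(k + 1)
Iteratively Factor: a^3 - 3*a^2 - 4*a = (a)*(a^2 - 3*a - 4) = a*(a + 1)*(a - 4)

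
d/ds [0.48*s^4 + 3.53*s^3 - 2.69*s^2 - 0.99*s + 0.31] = 1.92*s^3 + 10.59*s^2 - 5.38*s - 0.99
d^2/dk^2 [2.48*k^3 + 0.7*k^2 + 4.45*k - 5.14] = 14.88*k + 1.4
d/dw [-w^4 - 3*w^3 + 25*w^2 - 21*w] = -4*w^3 - 9*w^2 + 50*w - 21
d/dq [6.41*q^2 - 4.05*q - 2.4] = 12.82*q - 4.05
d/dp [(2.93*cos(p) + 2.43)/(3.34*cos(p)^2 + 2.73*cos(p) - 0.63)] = (9.7862*cos(p)^2 + 16.2324*cos(p) + 8.4798)*sin(p)/(11.1556*cos(p)^4 + 18.2364*cos(p)^3 + 3.2445*cos(p)^2 - 3.4398*cos(p) + 0.3969)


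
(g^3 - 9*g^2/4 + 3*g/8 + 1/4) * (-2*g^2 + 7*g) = -2*g^5 + 23*g^4/2 - 33*g^3/2 + 17*g^2/8 + 7*g/4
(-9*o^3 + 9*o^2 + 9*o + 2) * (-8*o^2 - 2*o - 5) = 72*o^5 - 54*o^4 - 45*o^3 - 79*o^2 - 49*o - 10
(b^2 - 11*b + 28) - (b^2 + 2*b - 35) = 63 - 13*b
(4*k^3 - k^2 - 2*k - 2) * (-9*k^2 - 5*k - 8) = -36*k^5 - 11*k^4 - 9*k^3 + 36*k^2 + 26*k + 16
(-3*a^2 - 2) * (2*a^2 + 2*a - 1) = -6*a^4 - 6*a^3 - a^2 - 4*a + 2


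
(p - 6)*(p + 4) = p^2 - 2*p - 24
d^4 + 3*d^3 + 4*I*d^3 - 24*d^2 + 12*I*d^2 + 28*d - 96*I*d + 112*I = (d - 2)^2*(d + 7)*(d + 4*I)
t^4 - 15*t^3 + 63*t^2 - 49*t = t*(t - 7)^2*(t - 1)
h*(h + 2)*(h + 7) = h^3 + 9*h^2 + 14*h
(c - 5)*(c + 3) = c^2 - 2*c - 15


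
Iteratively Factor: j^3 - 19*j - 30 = (j + 3)*(j^2 - 3*j - 10) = (j - 5)*(j + 3)*(j + 2)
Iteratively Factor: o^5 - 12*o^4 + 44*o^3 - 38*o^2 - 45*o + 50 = (o - 2)*(o^4 - 10*o^3 + 24*o^2 + 10*o - 25) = (o - 2)*(o - 1)*(o^3 - 9*o^2 + 15*o + 25) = (o - 5)*(o - 2)*(o - 1)*(o^2 - 4*o - 5) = (o - 5)*(o - 2)*(o - 1)*(o + 1)*(o - 5)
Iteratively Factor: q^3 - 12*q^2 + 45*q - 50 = (q - 5)*(q^2 - 7*q + 10) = (q - 5)^2*(q - 2)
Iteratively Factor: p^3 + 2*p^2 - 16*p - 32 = (p - 4)*(p^2 + 6*p + 8) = (p - 4)*(p + 2)*(p + 4)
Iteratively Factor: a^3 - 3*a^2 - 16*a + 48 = (a + 4)*(a^2 - 7*a + 12) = (a - 3)*(a + 4)*(a - 4)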